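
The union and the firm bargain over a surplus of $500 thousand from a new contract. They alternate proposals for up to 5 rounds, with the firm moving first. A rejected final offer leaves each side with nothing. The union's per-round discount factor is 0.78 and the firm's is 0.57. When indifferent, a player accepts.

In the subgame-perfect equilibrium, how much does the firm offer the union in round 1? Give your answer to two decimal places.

Round 5 (the firm proposes): rejection yields 0 for the union; the firm offers 0 and keeps 500.
Round 4 (the union proposes): the firm can get 500 next round, worth 0.57 × 500 = 285 now. The union offers 285 and keeps 500 − 285 = 215.
Round 3 (the firm proposes): the union can get 215 next round, worth 0.78 × 215 = 167.7 now, so the firm offers 167.7, keeping 332.3.
Round 2 (the union proposes): the firm can get 332.3 next round, worth 0.57 × 332.3 = 189.411 now; the union offers that and keeps 310.589.
Round 1 (the firm proposes): the union can get 310.589 next round, worth 0.78 × 310.589 = 242.25942 now, so the firm offers 242.25942, keeping 257.74058.

242.26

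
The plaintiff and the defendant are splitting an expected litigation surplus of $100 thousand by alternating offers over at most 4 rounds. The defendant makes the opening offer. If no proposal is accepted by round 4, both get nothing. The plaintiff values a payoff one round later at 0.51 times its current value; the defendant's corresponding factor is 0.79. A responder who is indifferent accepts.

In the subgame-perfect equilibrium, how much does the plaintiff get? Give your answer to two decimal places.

Round 4 (the plaintiff proposes): the defendant will accept anything ≥ 0, so the plaintiff offers 0 and keeps 100.
Round 3 (the defendant proposes): the plaintiff can get 100 next round, worth 0.51 × 100 = 51 now, so the defendant offers 51, keeping 49.
Round 2 (the plaintiff proposes): the defendant can get 49 next round, worth 0.79 × 49 = 38.71 now. The plaintiff offers 38.71 and keeps 100 − 38.71 = 61.29.
Round 1 (the defendant proposes): the plaintiff can get 61.29 next round, worth 0.51 × 61.29 = 31.2579 now. The defendant offers 31.2579 and keeps 100 − 31.2579 = 68.7421.

31.26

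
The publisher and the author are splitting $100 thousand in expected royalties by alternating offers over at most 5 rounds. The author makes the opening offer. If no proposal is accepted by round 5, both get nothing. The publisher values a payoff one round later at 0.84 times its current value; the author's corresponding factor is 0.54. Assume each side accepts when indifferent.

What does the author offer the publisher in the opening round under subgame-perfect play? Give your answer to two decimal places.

56.17

By backward induction:
Round 5 (the author proposes): the publisher will accept anything ≥ 0, so the author offers 0 and keeps 100.
Round 4 (the publisher proposes): the author can get 100 next round, worth 0.54 × 100 = 54 now; the publisher offers that and keeps 46.
Round 3 (the author proposes): the publisher can get 46 next round, worth 0.84 × 46 = 38.64 now. The author offers 38.64 and keeps 100 − 38.64 = 61.36.
Round 2 (the publisher proposes): the author can get 61.36 next round, worth 0.54 × 61.36 = 33.1344 now; the publisher offers that and keeps 66.8656.
Round 1 (the author proposes): the publisher can get 66.8656 next round, worth 0.84 × 66.8656 = 56.167104 now, so the author offers 56.167104, keeping 43.832896.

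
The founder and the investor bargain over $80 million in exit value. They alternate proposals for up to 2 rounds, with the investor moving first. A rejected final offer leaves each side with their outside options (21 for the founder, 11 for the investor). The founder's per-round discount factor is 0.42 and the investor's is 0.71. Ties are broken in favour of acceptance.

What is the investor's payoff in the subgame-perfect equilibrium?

51.02

Round 2 (the founder proposes): the investor gets 11 if talks fail, so the founder offers 11 and keeps 69.
Round 1 (the investor proposes): the founder can get 69 next round, worth 0.42 × 69 = 28.98 now, so the investor offers 28.98, keeping 51.02.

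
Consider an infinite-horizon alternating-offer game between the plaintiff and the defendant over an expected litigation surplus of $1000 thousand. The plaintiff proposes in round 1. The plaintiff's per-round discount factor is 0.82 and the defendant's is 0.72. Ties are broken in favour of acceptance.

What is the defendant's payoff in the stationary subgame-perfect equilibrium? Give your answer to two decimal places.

316.41

In a stationary SPE each proposer offers the other exactly their discounted continuation value.
If the plaintiff keeps x when proposing and the defendant keeps y when proposing, then x = 1000 − 0.72y and y = 1000 − 0.82x.
Solving: x = 1000(1 − 0.72) / (1 − 0.82·0.72) = 280 / 0.4096 ≈ 683.5938.
The defendant gets 1000 − 683.5938 ≈ 316.4063.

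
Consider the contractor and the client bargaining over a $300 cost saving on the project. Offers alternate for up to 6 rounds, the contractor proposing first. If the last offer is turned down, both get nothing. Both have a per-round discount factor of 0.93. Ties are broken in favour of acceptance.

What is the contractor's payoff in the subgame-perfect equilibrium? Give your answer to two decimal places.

54.87

Solve by backward induction from round 6.
Round 6 (the client proposes): rejection yields 0 for the contractor; the client offers 0 and keeps 300.
Round 5 (the contractor proposes): the client can get 300 next round, worth 0.93 × 300 = 279 now, so the contractor offers 279, keeping 21.
Round 4 (the client proposes): the contractor can get 21 next round, worth 0.93 × 21 = 19.53 now. The client offers 19.53 and keeps 300 − 19.53 = 280.47.
Round 3 (the contractor proposes): the client can get 280.47 next round, worth 0.93 × 280.47 = 260.8371 now, so the contractor offers 260.8371, keeping 39.1629.
Round 2 (the client proposes): the contractor can get 39.1629 next round, worth 0.93 × 39.1629 = 36.421497 now, so the client offers 36.421497, keeping 263.578503.
Round 1 (the contractor proposes): the client can get 263.578503 next round, worth 0.93 × 263.578503 = 245.12800779 now; the contractor offers that and keeps 54.87199221.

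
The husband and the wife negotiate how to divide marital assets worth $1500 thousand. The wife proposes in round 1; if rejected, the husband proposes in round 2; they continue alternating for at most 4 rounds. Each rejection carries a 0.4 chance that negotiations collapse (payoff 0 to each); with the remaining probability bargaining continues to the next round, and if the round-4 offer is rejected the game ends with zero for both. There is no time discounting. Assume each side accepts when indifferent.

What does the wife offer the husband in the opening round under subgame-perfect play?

Round 4 (the husband proposes): the wife will accept anything ≥ 0, so the husband offers 0 and keeps 1500.
Round 3 (the wife proposes): rejecting gives the husband an expected 0.6 × 1500 = 900, so the wife offers 900, keeping 600.
Round 2 (the husband proposes): rejecting gives the wife an expected 0.6 × 600 = 360. The husband offers 360 and keeps 1500 − 360 = 1140.
Round 1 (the wife proposes): rejecting gives the husband an expected 0.6 × 1140 = 684. The wife offers 684 and keeps 1500 − 684 = 816.

684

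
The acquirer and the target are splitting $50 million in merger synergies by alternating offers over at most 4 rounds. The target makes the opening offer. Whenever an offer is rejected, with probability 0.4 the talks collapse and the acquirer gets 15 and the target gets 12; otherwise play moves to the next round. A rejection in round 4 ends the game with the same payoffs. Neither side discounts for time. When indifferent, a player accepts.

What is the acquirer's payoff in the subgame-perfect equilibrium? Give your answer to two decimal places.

Round 4 (the acquirer proposes): the target gets 12 if talks fail, so the acquirer offers 12 and keeps 38.
Round 3 (the target proposes): rejecting gives the acquirer an expected 0.6 × 38 + 0.4 × 15 = 28.8; the target offers that and keeps 21.2.
Round 2 (the acquirer proposes): rejecting gives the target an expected 0.6 × 21.2 + 0.4 × 12 = 17.52, so the acquirer offers 17.52, keeping 32.48.
Round 1 (the target proposes): rejecting gives the acquirer an expected 0.6 × 32.48 + 0.4 × 15 = 25.488; the target offers that and keeps 24.512.

25.49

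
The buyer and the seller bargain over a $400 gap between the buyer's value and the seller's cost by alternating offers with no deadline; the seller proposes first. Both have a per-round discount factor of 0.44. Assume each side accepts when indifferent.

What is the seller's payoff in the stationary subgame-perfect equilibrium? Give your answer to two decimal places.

Let x be the seller's share when the seller proposes and y be the buyer's share when the buyer proposes.
The buyer accepts iff offered ≥ 0.44·y, so x = 400 − 0.44y. Symmetrically y = 400 − 0.44x.
Substituting: x = 400 − 0.44(400 − 0.44x), giving x(1 − 0.44·0.44) = 400(1 − 0.44).
So x = 400 × 0.56 / 0.8064 ≈ 277.7778, and the buyer receives 400 − x ≈ 122.2222.

277.78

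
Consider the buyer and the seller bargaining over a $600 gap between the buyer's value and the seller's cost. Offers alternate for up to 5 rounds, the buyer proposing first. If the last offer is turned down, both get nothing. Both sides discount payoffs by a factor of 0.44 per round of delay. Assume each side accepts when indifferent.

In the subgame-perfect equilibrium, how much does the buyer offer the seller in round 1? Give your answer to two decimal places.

Round 5 (the buyer proposes): rejection yields 0 for the seller; the buyer offers 0 and keeps 600.
Round 4 (the seller proposes): the buyer can get 600 next round, worth 0.44 × 600 = 264 now; the seller offers that and keeps 336.
Round 3 (the buyer proposes): the seller can get 336 next round, worth 0.44 × 336 = 147.84 now, so the buyer offers 147.84, keeping 452.16.
Round 2 (the seller proposes): the buyer can get 452.16 next round, worth 0.44 × 452.16 = 198.9504 now, so the seller offers 198.9504, keeping 401.0496.
Round 1 (the buyer proposes): the seller can get 401.0496 next round, worth 0.44 × 401.0496 = 176.461824 now; the buyer offers that and keeps 423.538176.

176.46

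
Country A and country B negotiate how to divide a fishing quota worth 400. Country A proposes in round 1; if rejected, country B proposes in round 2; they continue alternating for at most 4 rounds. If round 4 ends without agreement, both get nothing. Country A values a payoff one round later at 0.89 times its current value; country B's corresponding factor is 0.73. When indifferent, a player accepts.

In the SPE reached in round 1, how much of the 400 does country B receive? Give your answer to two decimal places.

Round 4 (country B proposes): rejection yields 0 for country A; country B offers 0 and keeps 400.
Round 3 (country A proposes): country B can get 400 next round, worth 0.73 × 400 = 292 now; country A offers that and keeps 108.
Round 2 (country B proposes): country A can get 108 next round, worth 0.89 × 108 = 96.12 now; country B offers that and keeps 303.88.
Round 1 (country A proposes): country B can get 303.88 next round, worth 0.73 × 303.88 = 221.8324 now, so country A offers 221.8324, keeping 178.1676.

221.83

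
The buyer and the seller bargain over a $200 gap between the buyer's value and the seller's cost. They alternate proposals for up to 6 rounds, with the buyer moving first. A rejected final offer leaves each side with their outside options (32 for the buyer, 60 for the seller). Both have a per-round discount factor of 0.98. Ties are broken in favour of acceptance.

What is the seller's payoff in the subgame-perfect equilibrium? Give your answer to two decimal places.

Round 6 (the seller proposes): the buyer gets 32 if talks fail, so the seller offers 32 and keeps 168.
Round 5 (the buyer proposes): the seller can get 168 next round, worth 0.98 × 168 = 164.64 now, so the buyer offers 164.64, keeping 35.36.
Round 4 (the seller proposes): the buyer can get 35.36 next round, worth 0.98 × 35.36 = 34.6528 now; the seller offers that and keeps 165.3472.
Round 3 (the buyer proposes): the seller can get 165.3472 next round, worth 0.98 × 165.3472 = 162.040256 now. The buyer offers 162.040256 and keeps 200 − 162.040256 = 37.959744.
Round 2 (the seller proposes): the buyer can get 37.959744 next round, worth 0.98 × 37.959744 = 37.20054912 now; the seller offers that and keeps 162.79945088.
Round 1 (the buyer proposes): the seller can get 162.79945088 next round, worth 0.98 × 162.79945088 = 159.5434618624 now, so the buyer offers 159.5434618624, keeping 40.4565381376.

159.54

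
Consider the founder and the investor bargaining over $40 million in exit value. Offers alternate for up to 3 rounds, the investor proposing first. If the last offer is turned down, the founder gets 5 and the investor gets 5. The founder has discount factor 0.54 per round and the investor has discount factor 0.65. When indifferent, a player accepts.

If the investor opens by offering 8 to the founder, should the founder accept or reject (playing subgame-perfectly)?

Reject

Round 3 (the investor proposes): the founder gets 5 if talks fail, so the investor offers 5 and keeps 35.
Round 2 (the founder proposes): the investor can get 35 next round, worth 0.65 × 35 = 22.75 now. The founder offers 22.75 and keeps 40 − 22.75 = 17.25.
So by rejecting in round 1, the founder gets 17.25 next round, worth 0.54 × 17.25 = 9.315 now.
Offer 8 < 9.315, so the founder rejects.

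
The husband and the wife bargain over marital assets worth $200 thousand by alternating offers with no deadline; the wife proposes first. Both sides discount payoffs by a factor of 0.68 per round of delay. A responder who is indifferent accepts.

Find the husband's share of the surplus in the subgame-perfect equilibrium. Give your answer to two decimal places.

In a stationary SPE each proposer offers the other exactly their discounted continuation value.
If the wife keeps x when proposing and the husband keeps y when proposing, then x = 200 − 0.68y and y = 200 − 0.68x.
Solving: x = 200(1 − 0.68) / (1 − 0.68·0.68) = 64 / 0.5376 ≈ 119.0476.
The husband gets 200 − 119.0476 ≈ 80.9524.

80.95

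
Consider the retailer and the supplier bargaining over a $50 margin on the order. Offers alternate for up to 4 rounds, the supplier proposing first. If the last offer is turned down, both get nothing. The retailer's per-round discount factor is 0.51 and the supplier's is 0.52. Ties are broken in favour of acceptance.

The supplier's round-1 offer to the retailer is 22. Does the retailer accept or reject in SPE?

Accept

Round 4 (the retailer proposes): rejection yields 0 for the supplier; the retailer offers 0 and keeps 50.
Round 3 (the supplier proposes): the retailer can get 50 next round, worth 0.51 × 50 = 25.5 now; the supplier offers that and keeps 24.5.
Round 2 (the retailer proposes): the supplier can get 24.5 next round, worth 0.52 × 24.5 = 12.74 now. The retailer offers 12.74 and keeps 50 − 12.74 = 37.26.
So by rejecting in round 1, the retailer gets 37.26 next round, worth 0.51 × 37.26 = 19.0026 now.
Offer 22 ≥ 19.0026, so the retailer accepts.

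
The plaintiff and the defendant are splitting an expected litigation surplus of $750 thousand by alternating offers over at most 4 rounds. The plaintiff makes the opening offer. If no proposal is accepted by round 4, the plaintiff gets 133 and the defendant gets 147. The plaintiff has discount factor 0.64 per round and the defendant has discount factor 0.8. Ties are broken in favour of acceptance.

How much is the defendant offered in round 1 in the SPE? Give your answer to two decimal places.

Work backward from the last round.
Round 4 (the defendant proposes): the plaintiff gets 133 if talks fail, so the defendant offers 133 and keeps 617.
Round 3 (the plaintiff proposes): the defendant can get 617 next round, worth 0.8 × 617 = 493.6 now; the plaintiff offers that and keeps 256.4.
Round 2 (the defendant proposes): the plaintiff can get 256.4 next round, worth 0.64 × 256.4 = 164.096 now, so the defendant offers 164.096, keeping 585.904.
Round 1 (the plaintiff proposes): the defendant can get 585.904 next round, worth 0.8 × 585.904 = 468.7232 now; the plaintiff offers that and keeps 281.2768.

468.72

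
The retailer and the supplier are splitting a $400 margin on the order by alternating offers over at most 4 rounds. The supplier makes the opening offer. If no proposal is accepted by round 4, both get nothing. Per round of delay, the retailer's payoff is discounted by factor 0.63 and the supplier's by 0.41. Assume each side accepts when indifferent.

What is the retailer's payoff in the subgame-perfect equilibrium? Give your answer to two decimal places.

213.77

Work backward from the last round.
Round 4 (the retailer proposes): the supplier will accept anything ≥ 0, so the retailer offers 0 and keeps 400.
Round 3 (the supplier proposes): the retailer can get 400 next round, worth 0.63 × 400 = 252 now; the supplier offers that and keeps 148.
Round 2 (the retailer proposes): the supplier can get 148 next round, worth 0.41 × 148 = 60.68 now. The retailer offers 60.68 and keeps 400 − 60.68 = 339.32.
Round 1 (the supplier proposes): the retailer can get 339.32 next round, worth 0.63 × 339.32 = 213.7716 now; the supplier offers that and keeps 186.2284.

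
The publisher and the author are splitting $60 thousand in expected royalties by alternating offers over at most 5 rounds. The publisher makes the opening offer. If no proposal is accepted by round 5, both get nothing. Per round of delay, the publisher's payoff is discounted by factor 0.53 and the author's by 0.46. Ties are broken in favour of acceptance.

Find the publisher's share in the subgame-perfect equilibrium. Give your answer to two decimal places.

43.87

Round 5 (the publisher proposes): rejection yields 0 for the author; the publisher offers 0 and keeps 60.
Round 4 (the author proposes): the publisher can get 60 next round, worth 0.53 × 60 = 31.8 now; the author offers that and keeps 28.2.
Round 3 (the publisher proposes): the author can get 28.2 next round, worth 0.46 × 28.2 = 12.972 now, so the publisher offers 12.972, keeping 47.028.
Round 2 (the author proposes): the publisher can get 47.028 next round, worth 0.53 × 47.028 = 24.92484 now, so the author offers 24.92484, keeping 35.07516.
Round 1 (the publisher proposes): the author can get 35.07516 next round, worth 0.46 × 35.07516 = 16.1345736 now, so the publisher offers 16.1345736, keeping 43.8654264.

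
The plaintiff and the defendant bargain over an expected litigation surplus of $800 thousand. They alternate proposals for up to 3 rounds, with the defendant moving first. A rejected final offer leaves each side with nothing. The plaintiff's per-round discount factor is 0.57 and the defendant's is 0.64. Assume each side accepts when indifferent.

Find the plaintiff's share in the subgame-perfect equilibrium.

Round 3 (the defendant proposes): the plaintiff will accept anything ≥ 0, so the defendant offers 0 and keeps 800.
Round 2 (the plaintiff proposes): the defendant can get 800 next round, worth 0.64 × 800 = 512 now. The plaintiff offers 512 and keeps 800 − 512 = 288.
Round 1 (the defendant proposes): the plaintiff can get 288 next round, worth 0.57 × 288 = 164.16 now. The defendant offers 164.16 and keeps 800 − 164.16 = 635.84.

164.16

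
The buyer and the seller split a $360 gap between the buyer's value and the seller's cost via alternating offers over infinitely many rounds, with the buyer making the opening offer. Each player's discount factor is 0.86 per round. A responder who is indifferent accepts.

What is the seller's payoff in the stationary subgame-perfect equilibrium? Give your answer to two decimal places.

Let x be the buyer's share when the buyer proposes and y be the seller's share when the seller proposes.
The seller accepts iff offered ≥ 0.86·y, so x = 360 − 0.86y. Symmetrically y = 360 − 0.86x.
Substituting: x = 360 − 0.86(360 − 0.86x), giving x(1 − 0.86·0.86) = 360(1 − 0.86).
So x = 360 × 0.14 / 0.2604 ≈ 193.5484, and the seller receives 360 − x ≈ 166.4516.

166.45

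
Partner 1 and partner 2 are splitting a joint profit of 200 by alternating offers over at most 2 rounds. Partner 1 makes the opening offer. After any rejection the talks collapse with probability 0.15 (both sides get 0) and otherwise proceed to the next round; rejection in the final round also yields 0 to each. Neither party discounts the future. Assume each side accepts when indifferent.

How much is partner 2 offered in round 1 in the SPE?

Round 2 (partner 2 proposes): partner 1 will accept anything ≥ 0, so partner 2 offers 0 and keeps 200.
Round 1 (partner 1 proposes): rejecting gives partner 2 an expected 0.85 × 200 = 170. Partner 1 offers 170 and keeps 200 − 170 = 30.

170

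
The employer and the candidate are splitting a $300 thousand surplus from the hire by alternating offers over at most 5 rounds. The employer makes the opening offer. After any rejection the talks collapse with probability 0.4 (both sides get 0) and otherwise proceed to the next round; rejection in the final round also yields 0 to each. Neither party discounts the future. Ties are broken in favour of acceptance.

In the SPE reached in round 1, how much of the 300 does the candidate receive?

Round 5 (the employer proposes): rejection yields 0 for the candidate; the employer offers 0 and keeps 300.
Round 4 (the candidate proposes): rejecting gives the employer an expected 0.6 × 300 = 180, so the candidate offers 180, keeping 120.
Round 3 (the employer proposes): rejecting gives the candidate an expected 0.6 × 120 = 72. The employer offers 72 and keeps 300 − 72 = 228.
Round 2 (the candidate proposes): rejecting gives the employer an expected 0.6 × 228 = 136.8; the candidate offers that and keeps 163.2.
Round 1 (the employer proposes): rejecting gives the candidate an expected 0.6 × 163.2 = 97.92. The employer offers 97.92 and keeps 300 − 97.92 = 202.08.

97.92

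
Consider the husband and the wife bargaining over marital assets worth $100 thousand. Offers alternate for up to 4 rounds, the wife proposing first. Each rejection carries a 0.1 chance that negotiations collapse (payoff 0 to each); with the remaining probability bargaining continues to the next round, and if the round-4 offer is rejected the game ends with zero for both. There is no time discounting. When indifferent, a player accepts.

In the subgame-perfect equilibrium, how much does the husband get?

By backward induction:
Round 4 (the husband proposes): the wife will accept anything ≥ 0, so the husband offers 0 and keeps 100.
Round 3 (the wife proposes): rejecting gives the husband an expected 0.9 × 100 = 90, so the wife offers 90, keeping 10.
Round 2 (the husband proposes): rejecting gives the wife an expected 0.9 × 10 = 9; the husband offers that and keeps 91.
Round 1 (the wife proposes): rejecting gives the husband an expected 0.9 × 91 = 81.9; the wife offers that and keeps 18.1.

81.9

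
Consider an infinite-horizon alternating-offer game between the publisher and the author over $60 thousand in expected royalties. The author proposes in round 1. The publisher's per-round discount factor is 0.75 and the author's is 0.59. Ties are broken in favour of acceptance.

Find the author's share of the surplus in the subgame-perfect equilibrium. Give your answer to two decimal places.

26.91

When the author proposes, the publisher accepts any offer worth at least 0.75 times what the publisher would get by proposing next round; and vice versa.
This gives x = 60 − 0.75y and y = 60 − 0.59x, where x and y are each side's share when it proposes.
Hence (1 − 0.75·0.59)x = 60(1 − 0.75), i.e. 0.5575·x = 15.
x ≈ 26.9058; the publisher's share is 60 − x ≈ 33.0942.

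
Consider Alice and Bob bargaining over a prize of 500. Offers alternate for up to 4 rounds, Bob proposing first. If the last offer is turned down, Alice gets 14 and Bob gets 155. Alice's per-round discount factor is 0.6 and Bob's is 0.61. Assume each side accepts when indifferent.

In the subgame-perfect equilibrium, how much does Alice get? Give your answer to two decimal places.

192.76

Solve by backward induction from round 4.
Round 4 (Alice proposes): Bob gets 155 if talks fail, so Alice offers 155 and keeps 345.
Round 3 (Bob proposes): Alice can get 345 next round, worth 0.6 × 345 = 207 now; Bob offers that and keeps 293.
Round 2 (Alice proposes): Bob can get 293 next round, worth 0.61 × 293 = 178.73 now; Alice offers that and keeps 321.27.
Round 1 (Bob proposes): Alice can get 321.27 next round, worth 0.6 × 321.27 = 192.762 now, so Bob offers 192.762, keeping 307.238.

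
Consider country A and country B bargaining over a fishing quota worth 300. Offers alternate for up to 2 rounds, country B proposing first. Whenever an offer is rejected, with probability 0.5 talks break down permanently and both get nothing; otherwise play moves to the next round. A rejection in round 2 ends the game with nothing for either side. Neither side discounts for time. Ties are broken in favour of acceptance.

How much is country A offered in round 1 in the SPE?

150

By backward induction:
Round 2 (country A proposes): rejection yields 0 for country B; country A offers 0 and keeps 300.
Round 1 (country B proposes): rejecting gives country A an expected 0.5 × 300 = 150, so country B offers 150, keeping 150.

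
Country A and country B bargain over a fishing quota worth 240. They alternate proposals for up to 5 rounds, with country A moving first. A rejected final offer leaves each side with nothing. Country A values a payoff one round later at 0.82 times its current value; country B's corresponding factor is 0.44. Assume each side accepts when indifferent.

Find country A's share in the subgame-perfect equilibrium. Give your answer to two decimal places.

Round 5 (country A proposes): country B will accept anything ≥ 0, so country A offers 0 and keeps 240.
Round 4 (country B proposes): country A can get 240 next round, worth 0.82 × 240 = 196.8 now; country B offers that and keeps 43.2.
Round 3 (country A proposes): country B can get 43.2 next round, worth 0.44 × 43.2 = 19.008 now; country A offers that and keeps 220.992.
Round 2 (country B proposes): country A can get 220.992 next round, worth 0.82 × 220.992 = 181.21344 now, so country B offers 181.21344, keeping 58.78656.
Round 1 (country A proposes): country B can get 58.78656 next round, worth 0.44 × 58.78656 = 25.8660864 now; country A offers that and keeps 214.1339136.

214.13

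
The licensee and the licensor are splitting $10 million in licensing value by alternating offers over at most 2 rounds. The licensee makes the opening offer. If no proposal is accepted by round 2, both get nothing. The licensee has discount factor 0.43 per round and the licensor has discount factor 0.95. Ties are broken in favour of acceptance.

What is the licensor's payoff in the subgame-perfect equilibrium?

Round 2 (the licensor proposes): rejection yields 0 for the licensee; the licensor offers 0 and keeps 10.
Round 1 (the licensee proposes): the licensor can get 10 next round, worth 0.95 × 10 = 9.5 now. The licensee offers 9.5 and keeps 10 − 9.5 = 0.5.

9.5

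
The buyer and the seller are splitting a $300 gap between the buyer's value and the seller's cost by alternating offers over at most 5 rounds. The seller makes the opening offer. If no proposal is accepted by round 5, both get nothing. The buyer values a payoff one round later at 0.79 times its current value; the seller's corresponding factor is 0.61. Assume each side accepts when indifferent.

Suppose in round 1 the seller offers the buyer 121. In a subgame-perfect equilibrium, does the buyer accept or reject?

Reject

Round 5 (the seller proposes): rejection yields 0 for the buyer; the seller offers 0 and keeps 300.
Round 4 (the buyer proposes): the seller can get 300 next round, worth 0.61 × 300 = 183 now, so the buyer offers 183, keeping 117.
Round 3 (the seller proposes): the buyer can get 117 next round, worth 0.79 × 117 = 92.43 now; the seller offers that and keeps 207.57.
Round 2 (the buyer proposes): the seller can get 207.57 next round, worth 0.61 × 207.57 = 126.6177 now, so the buyer offers 126.6177, keeping 173.3823.
So by rejecting in round 1, the buyer gets 173.3823 next round, worth 0.79 × 173.3823 = 136.972017 now.
Offer 121 < 136.972017, so the buyer rejects.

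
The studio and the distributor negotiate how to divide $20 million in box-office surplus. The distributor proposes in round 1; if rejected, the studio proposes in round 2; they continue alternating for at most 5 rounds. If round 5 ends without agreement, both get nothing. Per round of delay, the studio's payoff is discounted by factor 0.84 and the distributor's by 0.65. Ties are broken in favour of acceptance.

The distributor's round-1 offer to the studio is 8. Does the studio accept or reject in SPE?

Work out the studio's continuation value if the offer is rejected.
Round 5 (the distributor proposes): the studio will accept anything ≥ 0, so the distributor offers 0 and keeps 20.
Round 4 (the studio proposes): the distributor can get 20 next round, worth 0.65 × 20 = 13 now, so the studio offers 13, keeping 7.
Round 3 (the distributor proposes): the studio can get 7 next round, worth 0.84 × 7 = 5.88 now, so the distributor offers 5.88, keeping 14.12.
Round 2 (the studio proposes): the distributor can get 14.12 next round, worth 0.65 × 14.12 = 9.178 now; the studio offers that and keeps 10.822.
So by rejecting in round 1, the studio gets 10.822 next round, worth 0.84 × 10.822 = 9.09048 now.
Offer 8 < 9.09048, so the studio rejects.

Reject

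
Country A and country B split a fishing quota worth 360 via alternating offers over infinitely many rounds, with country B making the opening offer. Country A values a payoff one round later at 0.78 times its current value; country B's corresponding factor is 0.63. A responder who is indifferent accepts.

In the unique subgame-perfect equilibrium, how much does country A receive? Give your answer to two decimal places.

When country B proposes, country A accepts any offer worth at least 0.78 times what country A would get by proposing next round; and vice versa.
This gives x = 360 − 0.78y and y = 360 − 0.63x, where x and y are each side's share when it proposes.
Hence (1 − 0.78·0.63)x = 360(1 − 0.78), i.e. 0.5086·x = 79.2.
x ≈ 155.7216; country A's share is 360 − x ≈ 204.2784.

204.28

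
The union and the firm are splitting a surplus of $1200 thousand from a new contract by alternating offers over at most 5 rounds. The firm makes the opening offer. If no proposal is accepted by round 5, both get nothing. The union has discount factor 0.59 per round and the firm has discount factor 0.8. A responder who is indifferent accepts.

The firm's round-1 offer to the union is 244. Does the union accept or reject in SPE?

Accept

Round 5 (the firm proposes): rejection yields 0 for the union; the firm offers 0 and keeps 1200.
Round 4 (the union proposes): the firm can get 1200 next round, worth 0.8 × 1200 = 960 now; the union offers that and keeps 240.
Round 3 (the firm proposes): the union can get 240 next round, worth 0.59 × 240 = 141.6 now; the firm offers that and keeps 1058.4.
Round 2 (the union proposes): the firm can get 1058.4 next round, worth 0.8 × 1058.4 = 846.72 now; the union offers that and keeps 353.28.
So by rejecting in round 1, the union gets 353.28 next round, worth 0.59 × 353.28 = 208.4352 now.
Offer 244 ≥ 208.4352, so the union accepts.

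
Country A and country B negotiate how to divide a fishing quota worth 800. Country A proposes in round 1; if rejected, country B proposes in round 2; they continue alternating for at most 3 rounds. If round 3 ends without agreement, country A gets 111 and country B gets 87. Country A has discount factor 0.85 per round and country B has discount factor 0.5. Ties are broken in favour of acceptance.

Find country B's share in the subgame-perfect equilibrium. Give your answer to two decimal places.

By backward induction:
Round 3 (country A proposes): country B gets 87 if talks fail, so country A offers 87 and keeps 713.
Round 2 (country B proposes): country A can get 713 next round, worth 0.85 × 713 = 606.05 now, so country B offers 606.05, keeping 193.95.
Round 1 (country A proposes): country B can get 193.95 next round, worth 0.5 × 193.95 = 96.975 now; country A offers that and keeps 703.025.

96.98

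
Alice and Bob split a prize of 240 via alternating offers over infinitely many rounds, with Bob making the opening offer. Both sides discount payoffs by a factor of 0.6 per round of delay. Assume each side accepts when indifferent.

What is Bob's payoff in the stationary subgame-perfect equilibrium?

150

Let x be Bob's share when Bob proposes and y be Alice's share when Alice proposes.
Alice accepts iff offered ≥ 0.6·y, so x = 240 − 0.6y. Symmetrically y = 240 − 0.6x.
Substituting: x = 240 − 0.6(240 − 0.6x), giving x(1 − 0.6·0.6) = 240(1 − 0.6).
So x = 240 × 0.4 / 0.64 = 150, and Alice receives 240 − x = 90.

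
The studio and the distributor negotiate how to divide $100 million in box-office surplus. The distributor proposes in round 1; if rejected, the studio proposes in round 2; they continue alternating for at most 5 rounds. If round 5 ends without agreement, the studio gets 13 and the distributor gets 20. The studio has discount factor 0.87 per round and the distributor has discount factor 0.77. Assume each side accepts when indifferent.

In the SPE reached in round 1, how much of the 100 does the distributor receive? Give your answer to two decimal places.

Round 5 (the distributor proposes): the studio gets 13 if talks fail, so the distributor offers 13 and keeps 87.
Round 4 (the studio proposes): the distributor can get 87 next round, worth 0.77 × 87 = 66.99 now; the studio offers that and keeps 33.01.
Round 3 (the distributor proposes): the studio can get 33.01 next round, worth 0.87 × 33.01 = 28.7187 now, so the distributor offers 28.7187, keeping 71.2813.
Round 2 (the studio proposes): the distributor can get 71.2813 next round, worth 0.77 × 71.2813 = 54.886601 now, so the studio offers 54.886601, keeping 45.113399.
Round 1 (the distributor proposes): the studio can get 45.113399 next round, worth 0.87 × 45.113399 = 39.24865713 now. The distributor offers 39.24865713 and keeps 100 − 39.24865713 = 60.75134287.

60.75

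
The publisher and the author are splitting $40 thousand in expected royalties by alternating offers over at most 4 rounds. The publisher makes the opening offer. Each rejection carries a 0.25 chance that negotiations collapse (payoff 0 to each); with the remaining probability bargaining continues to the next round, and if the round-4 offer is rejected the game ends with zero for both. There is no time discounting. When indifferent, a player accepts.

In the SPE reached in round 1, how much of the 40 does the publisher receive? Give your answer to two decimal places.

15.63

Round 4 (the author proposes): the publisher will accept anything ≥ 0, so the author offers 0 and keeps 40.
Round 3 (the publisher proposes): rejecting gives the author an expected 0.75 × 40 = 30, so the publisher offers 30, keeping 10.
Round 2 (the author proposes): rejecting gives the publisher an expected 0.75 × 10 = 7.5, so the author offers 7.5, keeping 32.5.
Round 1 (the publisher proposes): rejecting gives the author an expected 0.75 × 32.5 = 24.375, so the publisher offers 24.375, keeping 15.625.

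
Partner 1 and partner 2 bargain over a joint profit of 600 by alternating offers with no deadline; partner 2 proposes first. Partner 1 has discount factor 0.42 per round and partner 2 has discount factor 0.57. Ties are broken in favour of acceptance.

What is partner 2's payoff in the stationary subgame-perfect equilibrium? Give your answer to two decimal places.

457.53

Let x be partner 2's share when partner 2 proposes and y be partner 1's share when partner 1 proposes.
Partner 1 accepts iff offered ≥ 0.42·y, so x = 600 − 0.42y. Symmetrically y = 600 − 0.57x.
Substituting: x = 600 − 0.42(600 − 0.57x), giving x(1 − 0.57·0.42) = 600(1 − 0.42).
So x = 600 × 0.58 / 0.7606 ≈ 457.5335, and partner 1 receives 600 − x ≈ 142.4665.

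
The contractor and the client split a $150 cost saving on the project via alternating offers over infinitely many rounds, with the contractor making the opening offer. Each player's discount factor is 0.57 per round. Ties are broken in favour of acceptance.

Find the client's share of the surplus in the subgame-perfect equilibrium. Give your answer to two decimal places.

Let x be the contractor's share when the contractor proposes and y be the client's share when the client proposes.
The client accepts iff offered ≥ 0.57·y, so x = 150 − 0.57y. Symmetrically y = 150 − 0.57x.
Substituting: x = 150 − 0.57(150 − 0.57x), giving x(1 − 0.57·0.57) = 150(1 − 0.57).
So x = 150 × 0.43 / 0.6751 ≈ 95.5414, and the client receives 150 − x ≈ 54.4586.

54.46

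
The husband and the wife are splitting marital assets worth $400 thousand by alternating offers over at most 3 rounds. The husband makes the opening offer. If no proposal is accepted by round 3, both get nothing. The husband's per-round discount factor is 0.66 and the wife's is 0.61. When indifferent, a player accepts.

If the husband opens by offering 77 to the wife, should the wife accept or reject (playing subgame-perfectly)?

Round 3 (the husband proposes): rejection yields 0 for the wife; the husband offers 0 and keeps 400.
Round 2 (the wife proposes): the husband can get 400 next round, worth 0.66 × 400 = 264 now. The wife offers 264 and keeps 400 − 264 = 136.
So by rejecting in round 1, the wife gets 136 next round, worth 0.61 × 136 = 82.96 now.
Offer 77 < 82.96, so the wife rejects.

Reject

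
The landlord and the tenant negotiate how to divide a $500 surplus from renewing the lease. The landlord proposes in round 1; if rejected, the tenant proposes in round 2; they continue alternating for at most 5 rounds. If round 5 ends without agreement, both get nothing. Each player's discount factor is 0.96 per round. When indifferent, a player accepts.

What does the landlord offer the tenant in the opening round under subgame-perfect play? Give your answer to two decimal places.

36.89

Work backward from the last round.
Round 5 (the landlord proposes): the tenant will accept anything ≥ 0, so the landlord offers 0 and keeps 500.
Round 4 (the tenant proposes): the landlord can get 500 next round, worth 0.96 × 500 = 480 now, so the tenant offers 480, keeping 20.
Round 3 (the landlord proposes): the tenant can get 20 next round, worth 0.96 × 20 = 19.2 now; the landlord offers that and keeps 480.8.
Round 2 (the tenant proposes): the landlord can get 480.8 next round, worth 0.96 × 480.8 = 461.568 now, so the tenant offers 461.568, keeping 38.432.
Round 1 (the landlord proposes): the tenant can get 38.432 next round, worth 0.96 × 38.432 = 36.89472 now, so the landlord offers 36.89472, keeping 463.10528.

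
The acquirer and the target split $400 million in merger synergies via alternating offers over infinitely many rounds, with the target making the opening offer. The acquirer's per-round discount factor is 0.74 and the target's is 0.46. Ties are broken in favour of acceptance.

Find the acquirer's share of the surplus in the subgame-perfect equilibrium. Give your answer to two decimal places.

When the target proposes, the acquirer accepts any offer worth at least 0.74 times what the acquirer would get by proposing next round; and vice versa.
This gives x = 400 − 0.74y and y = 400 − 0.46x, where x and y are each side's share when it proposes.
Hence (1 − 0.74·0.46)x = 400(1 − 0.74), i.e. 0.6596·x = 104.
x ≈ 157.6713; the acquirer's share is 400 − x ≈ 242.3287.

242.33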